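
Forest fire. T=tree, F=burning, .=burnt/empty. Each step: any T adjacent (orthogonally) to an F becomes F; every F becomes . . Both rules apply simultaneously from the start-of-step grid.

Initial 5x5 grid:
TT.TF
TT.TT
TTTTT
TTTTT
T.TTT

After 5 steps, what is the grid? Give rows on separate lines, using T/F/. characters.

Step 1: 2 trees catch fire, 1 burn out
  TT.F.
  TT.TF
  TTTTT
  TTTTT
  T.TTT
Step 2: 2 trees catch fire, 2 burn out
  TT...
  TT.F.
  TTTTF
  TTTTT
  T.TTT
Step 3: 2 trees catch fire, 2 burn out
  TT...
  TT...
  TTTF.
  TTTTF
  T.TTT
Step 4: 3 trees catch fire, 2 burn out
  TT...
  TT...
  TTF..
  TTTF.
  T.TTF
Step 5: 3 trees catch fire, 3 burn out
  TT...
  TT...
  TF...
  TTF..
  T.TF.

TT...
TT...
TF...
TTF..
T.TF.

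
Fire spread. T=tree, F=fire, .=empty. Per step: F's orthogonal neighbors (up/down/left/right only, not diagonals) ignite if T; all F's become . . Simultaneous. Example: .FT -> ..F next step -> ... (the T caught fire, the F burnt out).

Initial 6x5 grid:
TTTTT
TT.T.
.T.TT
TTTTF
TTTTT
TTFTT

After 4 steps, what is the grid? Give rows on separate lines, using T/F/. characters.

Step 1: 6 trees catch fire, 2 burn out
  TTTTT
  TT.T.
  .T.TF
  TTTF.
  TTFTF
  TF.FT
Step 2: 6 trees catch fire, 6 burn out
  TTTTT
  TT.T.
  .T.F.
  TTF..
  TF.F.
  F...F
Step 3: 3 trees catch fire, 6 burn out
  TTTTT
  TT.F.
  .T...
  TF...
  F....
  .....
Step 4: 3 trees catch fire, 3 burn out
  TTTFT
  TT...
  .F...
  F....
  .....
  .....

TTTFT
TT...
.F...
F....
.....
.....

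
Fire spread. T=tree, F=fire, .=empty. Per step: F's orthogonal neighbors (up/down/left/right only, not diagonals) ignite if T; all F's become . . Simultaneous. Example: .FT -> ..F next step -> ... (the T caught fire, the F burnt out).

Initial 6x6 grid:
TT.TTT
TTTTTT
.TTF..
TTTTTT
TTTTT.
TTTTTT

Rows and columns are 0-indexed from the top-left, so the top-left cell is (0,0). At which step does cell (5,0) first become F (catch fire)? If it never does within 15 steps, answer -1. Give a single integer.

Step 1: cell (5,0)='T' (+3 fires, +1 burnt)
Step 2: cell (5,0)='T' (+7 fires, +3 burnt)
Step 3: cell (5,0)='T' (+8 fires, +7 burnt)
Step 4: cell (5,0)='T' (+7 fires, +8 burnt)
Step 5: cell (5,0)='T' (+4 fires, +7 burnt)
Step 6: cell (5,0)='F' (+1 fires, +4 burnt)
  -> target ignites at step 6
Step 7: cell (5,0)='.' (+0 fires, +1 burnt)
  fire out at step 7

6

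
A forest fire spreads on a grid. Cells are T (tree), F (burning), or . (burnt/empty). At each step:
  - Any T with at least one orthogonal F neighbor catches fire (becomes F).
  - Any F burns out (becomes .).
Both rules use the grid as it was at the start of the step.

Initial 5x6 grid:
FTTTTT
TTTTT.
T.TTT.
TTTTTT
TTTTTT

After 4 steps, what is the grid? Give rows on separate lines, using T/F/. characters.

Step 1: 2 trees catch fire, 1 burn out
  .FTTTT
  FTTTT.
  T.TTT.
  TTTTTT
  TTTTTT
Step 2: 3 trees catch fire, 2 burn out
  ..FTTT
  .FTTT.
  F.TTT.
  TTTTTT
  TTTTTT
Step 3: 3 trees catch fire, 3 burn out
  ...FTT
  ..FTT.
  ..TTT.
  FTTTTT
  TTTTTT
Step 4: 5 trees catch fire, 3 burn out
  ....FT
  ...FT.
  ..FTT.
  .FTTTT
  FTTTTT

....FT
...FT.
..FTT.
.FTTTT
FTTTTT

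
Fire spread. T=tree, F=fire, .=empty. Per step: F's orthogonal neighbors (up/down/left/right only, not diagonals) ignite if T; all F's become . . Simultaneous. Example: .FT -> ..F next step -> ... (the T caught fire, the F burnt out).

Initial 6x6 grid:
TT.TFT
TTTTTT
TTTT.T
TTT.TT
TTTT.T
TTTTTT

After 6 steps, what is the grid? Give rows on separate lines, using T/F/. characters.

Step 1: 3 trees catch fire, 1 burn out
  TT.F.F
  TTTTFT
  TTTT.T
  TTT.TT
  TTTT.T
  TTTTTT
Step 2: 2 trees catch fire, 3 burn out
  TT....
  TTTF.F
  TTTT.T
  TTT.TT
  TTTT.T
  TTTTTT
Step 3: 3 trees catch fire, 2 burn out
  TT....
  TTF...
  TTTF.F
  TTT.TT
  TTTT.T
  TTTTTT
Step 4: 3 trees catch fire, 3 burn out
  TT....
  TF....
  TTF...
  TTT.TF
  TTTT.T
  TTTTTT
Step 5: 6 trees catch fire, 3 burn out
  TF....
  F.....
  TF....
  TTF.F.
  TTTT.F
  TTTTTT
Step 6: 5 trees catch fire, 6 burn out
  F.....
  ......
  F.....
  TF....
  TTFT..
  TTTTTF

F.....
......
F.....
TF....
TTFT..
TTTTTF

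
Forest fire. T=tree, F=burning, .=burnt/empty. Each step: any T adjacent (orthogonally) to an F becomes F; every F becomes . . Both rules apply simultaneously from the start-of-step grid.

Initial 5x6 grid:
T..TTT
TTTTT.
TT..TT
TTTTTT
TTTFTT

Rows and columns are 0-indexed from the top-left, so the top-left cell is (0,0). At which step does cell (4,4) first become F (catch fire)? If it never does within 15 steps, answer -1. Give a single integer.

Step 1: cell (4,4)='F' (+3 fires, +1 burnt)
  -> target ignites at step 1
Step 2: cell (4,4)='.' (+4 fires, +3 burnt)
Step 3: cell (4,4)='.' (+4 fires, +4 burnt)
Step 4: cell (4,4)='.' (+4 fires, +4 burnt)
Step 5: cell (4,4)='.' (+4 fires, +4 burnt)
Step 6: cell (4,4)='.' (+4 fires, +4 burnt)
Step 7: cell (4,4)='.' (+1 fires, +4 burnt)
Step 8: cell (4,4)='.' (+0 fires, +1 burnt)
  fire out at step 8

1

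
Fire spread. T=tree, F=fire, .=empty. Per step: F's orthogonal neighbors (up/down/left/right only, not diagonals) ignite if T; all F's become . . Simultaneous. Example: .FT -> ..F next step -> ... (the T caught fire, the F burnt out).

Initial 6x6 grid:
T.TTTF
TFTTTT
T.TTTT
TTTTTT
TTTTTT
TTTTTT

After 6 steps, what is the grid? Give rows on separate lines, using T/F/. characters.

Step 1: 4 trees catch fire, 2 burn out
  T.TTF.
  F.FTTF
  T.TTTT
  TTTTTT
  TTTTTT
  TTTTTT
Step 2: 8 trees catch fire, 4 burn out
  F.FF..
  ...FF.
  F.FTTF
  TTTTTT
  TTTTTT
  TTTTTT
Step 3: 5 trees catch fire, 8 burn out
  ......
  ......
  ...FF.
  FTFTTF
  TTTTTT
  TTTTTT
Step 4: 6 trees catch fire, 5 burn out
  ......
  ......
  ......
  .F.FF.
  FTFTTF
  TTTTTT
Step 5: 6 trees catch fire, 6 burn out
  ......
  ......
  ......
  ......
  .F.FF.
  FTFTTF
Step 6: 3 trees catch fire, 6 burn out
  ......
  ......
  ......
  ......
  ......
  .F.FF.

......
......
......
......
......
.F.FF.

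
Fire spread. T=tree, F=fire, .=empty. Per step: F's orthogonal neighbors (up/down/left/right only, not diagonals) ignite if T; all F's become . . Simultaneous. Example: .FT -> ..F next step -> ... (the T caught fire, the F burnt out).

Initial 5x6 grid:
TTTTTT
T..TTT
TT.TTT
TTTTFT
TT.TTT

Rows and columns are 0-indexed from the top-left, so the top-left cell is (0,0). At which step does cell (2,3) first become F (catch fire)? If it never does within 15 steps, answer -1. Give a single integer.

Step 1: cell (2,3)='T' (+4 fires, +1 burnt)
Step 2: cell (2,3)='F' (+6 fires, +4 burnt)
  -> target ignites at step 2
Step 3: cell (2,3)='.' (+4 fires, +6 burnt)
Step 4: cell (2,3)='.' (+5 fires, +4 burnt)
Step 5: cell (2,3)='.' (+3 fires, +5 burnt)
Step 6: cell (2,3)='.' (+2 fires, +3 burnt)
Step 7: cell (2,3)='.' (+1 fires, +2 burnt)
Step 8: cell (2,3)='.' (+0 fires, +1 burnt)
  fire out at step 8

2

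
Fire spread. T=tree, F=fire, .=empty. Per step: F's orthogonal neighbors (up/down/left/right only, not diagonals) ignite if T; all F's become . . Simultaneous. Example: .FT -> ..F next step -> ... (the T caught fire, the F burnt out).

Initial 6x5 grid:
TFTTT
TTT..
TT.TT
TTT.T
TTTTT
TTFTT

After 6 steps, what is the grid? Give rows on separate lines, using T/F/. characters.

Step 1: 6 trees catch fire, 2 burn out
  F.FTT
  TFT..
  TT.TT
  TTT.T
  TTFTT
  TF.FT
Step 2: 9 trees catch fire, 6 burn out
  ...FT
  F.F..
  TF.TT
  TTF.T
  TF.FT
  F...F
Step 3: 5 trees catch fire, 9 burn out
  ....F
  .....
  F..TT
  TF..T
  F...F
  .....
Step 4: 2 trees catch fire, 5 burn out
  .....
  .....
  ...TT
  F...F
  .....
  .....
Step 5: 1 trees catch fire, 2 burn out
  .....
  .....
  ...TF
  .....
  .....
  .....
Step 6: 1 trees catch fire, 1 burn out
  .....
  .....
  ...F.
  .....
  .....
  .....

.....
.....
...F.
.....
.....
.....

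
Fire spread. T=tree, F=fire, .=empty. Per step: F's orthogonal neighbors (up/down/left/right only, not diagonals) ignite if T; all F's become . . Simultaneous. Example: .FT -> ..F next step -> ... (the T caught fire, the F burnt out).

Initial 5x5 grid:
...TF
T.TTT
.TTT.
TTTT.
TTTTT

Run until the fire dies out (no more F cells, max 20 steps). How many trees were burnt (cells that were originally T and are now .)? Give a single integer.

Answer: 16

Derivation:
Step 1: +2 fires, +1 burnt (F count now 2)
Step 2: +1 fires, +2 burnt (F count now 1)
Step 3: +2 fires, +1 burnt (F count now 2)
Step 4: +2 fires, +2 burnt (F count now 2)
Step 5: +3 fires, +2 burnt (F count now 3)
Step 6: +3 fires, +3 burnt (F count now 3)
Step 7: +2 fires, +3 burnt (F count now 2)
Step 8: +1 fires, +2 burnt (F count now 1)
Step 9: +0 fires, +1 burnt (F count now 0)
Fire out after step 9
Initially T: 17, now '.': 24
Total burnt (originally-T cells now '.'): 16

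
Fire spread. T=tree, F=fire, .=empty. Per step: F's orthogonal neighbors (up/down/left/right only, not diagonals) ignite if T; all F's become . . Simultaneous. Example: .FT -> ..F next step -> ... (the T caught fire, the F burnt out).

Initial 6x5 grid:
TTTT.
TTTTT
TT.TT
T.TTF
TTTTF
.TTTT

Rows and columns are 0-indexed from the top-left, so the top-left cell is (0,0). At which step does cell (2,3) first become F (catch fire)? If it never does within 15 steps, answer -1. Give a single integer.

Step 1: cell (2,3)='T' (+4 fires, +2 burnt)
Step 2: cell (2,3)='F' (+5 fires, +4 burnt)
  -> target ignites at step 2
Step 3: cell (2,3)='.' (+3 fires, +5 burnt)
Step 4: cell (2,3)='.' (+4 fires, +3 burnt)
Step 5: cell (2,3)='.' (+3 fires, +4 burnt)
Step 6: cell (2,3)='.' (+4 fires, +3 burnt)
Step 7: cell (2,3)='.' (+1 fires, +4 burnt)
Step 8: cell (2,3)='.' (+0 fires, +1 burnt)
  fire out at step 8

2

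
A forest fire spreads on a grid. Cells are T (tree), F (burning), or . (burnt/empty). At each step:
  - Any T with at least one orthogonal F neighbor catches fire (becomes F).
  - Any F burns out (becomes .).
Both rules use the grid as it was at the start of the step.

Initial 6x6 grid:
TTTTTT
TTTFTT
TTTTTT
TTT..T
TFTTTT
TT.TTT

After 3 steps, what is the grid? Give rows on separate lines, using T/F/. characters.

Step 1: 8 trees catch fire, 2 burn out
  TTTFTT
  TTF.FT
  TTTFTT
  TFT..T
  F.FTTT
  TF.TTT
Step 2: 11 trees catch fire, 8 burn out
  TTF.FT
  TF...F
  TFF.FT
  F.F..T
  ...FTT
  F..TTT
Step 3: 7 trees catch fire, 11 burn out
  TF...F
  F.....
  F....F
  .....T
  ....FT
  ...FTT

TF...F
F.....
F....F
.....T
....FT
...FTT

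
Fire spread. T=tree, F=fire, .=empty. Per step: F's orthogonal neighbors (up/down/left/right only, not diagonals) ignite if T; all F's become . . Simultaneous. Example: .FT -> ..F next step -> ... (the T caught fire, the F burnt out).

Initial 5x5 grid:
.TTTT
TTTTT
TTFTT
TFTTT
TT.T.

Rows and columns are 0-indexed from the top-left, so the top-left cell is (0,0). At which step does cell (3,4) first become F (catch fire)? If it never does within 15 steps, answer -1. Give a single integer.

Step 1: cell (3,4)='T' (+6 fires, +2 burnt)
Step 2: cell (3,4)='T' (+7 fires, +6 burnt)
Step 3: cell (3,4)='F' (+6 fires, +7 burnt)
  -> target ignites at step 3
Step 4: cell (3,4)='.' (+1 fires, +6 burnt)
Step 5: cell (3,4)='.' (+0 fires, +1 burnt)
  fire out at step 5

3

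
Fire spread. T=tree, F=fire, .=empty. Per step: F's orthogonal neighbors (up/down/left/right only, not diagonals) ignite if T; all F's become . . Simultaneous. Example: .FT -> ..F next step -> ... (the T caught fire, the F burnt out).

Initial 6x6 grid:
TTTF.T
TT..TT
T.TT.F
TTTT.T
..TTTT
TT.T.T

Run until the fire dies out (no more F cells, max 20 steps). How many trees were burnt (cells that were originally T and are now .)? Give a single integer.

Step 1: +3 fires, +2 burnt (F count now 3)
Step 2: +4 fires, +3 burnt (F count now 4)
Step 3: +4 fires, +4 burnt (F count now 4)
Step 4: +2 fires, +4 burnt (F count now 2)
Step 5: +4 fires, +2 burnt (F count now 4)
Step 6: +3 fires, +4 burnt (F count now 3)
Step 7: +2 fires, +3 burnt (F count now 2)
Step 8: +0 fires, +2 burnt (F count now 0)
Fire out after step 8
Initially T: 24, now '.': 34
Total burnt (originally-T cells now '.'): 22

Answer: 22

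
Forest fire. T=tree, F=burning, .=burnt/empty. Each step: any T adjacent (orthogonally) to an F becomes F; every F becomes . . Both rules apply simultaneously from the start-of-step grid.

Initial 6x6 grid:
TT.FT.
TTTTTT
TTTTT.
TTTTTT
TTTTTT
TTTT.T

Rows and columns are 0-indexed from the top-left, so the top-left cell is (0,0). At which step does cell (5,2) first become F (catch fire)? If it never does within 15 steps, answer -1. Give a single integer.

Step 1: cell (5,2)='T' (+2 fires, +1 burnt)
Step 2: cell (5,2)='T' (+3 fires, +2 burnt)
Step 3: cell (5,2)='T' (+5 fires, +3 burnt)
Step 4: cell (5,2)='T' (+6 fires, +5 burnt)
Step 5: cell (5,2)='T' (+7 fires, +6 burnt)
Step 6: cell (5,2)='F' (+4 fires, +7 burnt)
  -> target ignites at step 6
Step 7: cell (5,2)='.' (+3 fires, +4 burnt)
Step 8: cell (5,2)='.' (+1 fires, +3 burnt)
Step 9: cell (5,2)='.' (+0 fires, +1 burnt)
  fire out at step 9

6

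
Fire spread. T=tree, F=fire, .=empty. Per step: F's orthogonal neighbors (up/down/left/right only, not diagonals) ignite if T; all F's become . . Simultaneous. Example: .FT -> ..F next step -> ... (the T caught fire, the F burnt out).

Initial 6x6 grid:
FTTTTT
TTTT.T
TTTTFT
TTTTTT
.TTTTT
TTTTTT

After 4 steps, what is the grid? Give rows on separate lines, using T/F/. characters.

Step 1: 5 trees catch fire, 2 burn out
  .FTTTT
  FTTT.T
  TTTF.F
  TTTTFT
  .TTTTT
  TTTTTT
Step 2: 9 trees catch fire, 5 burn out
  ..FTTT
  .FTF.F
  FTF...
  TTTF.F
  .TTTFT
  TTTTTT
Step 3: 9 trees catch fire, 9 burn out
  ...FTF
  ..F...
  .F....
  FTF...
  .TTF.F
  TTTTFT
Step 4: 5 trees catch fire, 9 burn out
  ....F.
  ......
  ......
  .F....
  .TF...
  TTTF.F

....F.
......
......
.F....
.TF...
TTTF.F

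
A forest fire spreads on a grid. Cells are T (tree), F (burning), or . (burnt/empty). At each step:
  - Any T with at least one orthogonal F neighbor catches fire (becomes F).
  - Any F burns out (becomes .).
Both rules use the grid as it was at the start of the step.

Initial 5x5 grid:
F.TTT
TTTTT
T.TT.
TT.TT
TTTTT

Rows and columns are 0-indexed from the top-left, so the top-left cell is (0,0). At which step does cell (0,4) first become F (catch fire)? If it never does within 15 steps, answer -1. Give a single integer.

Step 1: cell (0,4)='T' (+1 fires, +1 burnt)
Step 2: cell (0,4)='T' (+2 fires, +1 burnt)
Step 3: cell (0,4)='T' (+2 fires, +2 burnt)
Step 4: cell (0,4)='T' (+5 fires, +2 burnt)
Step 5: cell (0,4)='T' (+4 fires, +5 burnt)
Step 6: cell (0,4)='F' (+3 fires, +4 burnt)
  -> target ignites at step 6
Step 7: cell (0,4)='.' (+2 fires, +3 burnt)
Step 8: cell (0,4)='.' (+1 fires, +2 burnt)
Step 9: cell (0,4)='.' (+0 fires, +1 burnt)
  fire out at step 9

6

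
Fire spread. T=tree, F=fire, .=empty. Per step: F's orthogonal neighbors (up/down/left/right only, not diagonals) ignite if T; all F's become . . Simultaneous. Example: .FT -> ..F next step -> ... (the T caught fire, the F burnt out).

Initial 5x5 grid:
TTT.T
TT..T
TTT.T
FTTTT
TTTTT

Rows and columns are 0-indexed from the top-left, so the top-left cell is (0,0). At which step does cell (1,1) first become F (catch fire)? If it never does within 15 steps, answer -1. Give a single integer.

Step 1: cell (1,1)='T' (+3 fires, +1 burnt)
Step 2: cell (1,1)='T' (+4 fires, +3 burnt)
Step 3: cell (1,1)='F' (+5 fires, +4 burnt)
  -> target ignites at step 3
Step 4: cell (1,1)='.' (+3 fires, +5 burnt)
Step 5: cell (1,1)='.' (+3 fires, +3 burnt)
Step 6: cell (1,1)='.' (+1 fires, +3 burnt)
Step 7: cell (1,1)='.' (+1 fires, +1 burnt)
Step 8: cell (1,1)='.' (+0 fires, +1 burnt)
  fire out at step 8

3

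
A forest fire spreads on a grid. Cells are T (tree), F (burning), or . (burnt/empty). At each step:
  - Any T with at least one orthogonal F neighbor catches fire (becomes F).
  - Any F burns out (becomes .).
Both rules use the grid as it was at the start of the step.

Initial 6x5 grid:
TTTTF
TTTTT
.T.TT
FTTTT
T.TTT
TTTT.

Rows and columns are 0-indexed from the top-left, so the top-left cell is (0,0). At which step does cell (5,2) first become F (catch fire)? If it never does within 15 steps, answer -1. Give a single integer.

Step 1: cell (5,2)='T' (+4 fires, +2 burnt)
Step 2: cell (5,2)='T' (+6 fires, +4 burnt)
Step 3: cell (5,2)='T' (+8 fires, +6 burnt)
Step 4: cell (5,2)='F' (+5 fires, +8 burnt)
  -> target ignites at step 4
Step 5: cell (5,2)='.' (+1 fires, +5 burnt)
Step 6: cell (5,2)='.' (+0 fires, +1 burnt)
  fire out at step 6

4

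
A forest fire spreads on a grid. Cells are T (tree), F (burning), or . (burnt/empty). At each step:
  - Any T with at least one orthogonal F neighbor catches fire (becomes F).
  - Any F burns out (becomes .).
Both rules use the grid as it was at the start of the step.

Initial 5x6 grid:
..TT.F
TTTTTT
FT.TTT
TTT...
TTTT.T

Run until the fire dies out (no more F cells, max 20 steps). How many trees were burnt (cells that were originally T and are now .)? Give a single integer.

Answer: 19

Derivation:
Step 1: +4 fires, +2 burnt (F count now 4)
Step 2: +5 fires, +4 burnt (F count now 5)
Step 3: +5 fires, +5 burnt (F count now 5)
Step 4: +4 fires, +5 burnt (F count now 4)
Step 5: +1 fires, +4 burnt (F count now 1)
Step 6: +0 fires, +1 burnt (F count now 0)
Fire out after step 6
Initially T: 20, now '.': 29
Total burnt (originally-T cells now '.'): 19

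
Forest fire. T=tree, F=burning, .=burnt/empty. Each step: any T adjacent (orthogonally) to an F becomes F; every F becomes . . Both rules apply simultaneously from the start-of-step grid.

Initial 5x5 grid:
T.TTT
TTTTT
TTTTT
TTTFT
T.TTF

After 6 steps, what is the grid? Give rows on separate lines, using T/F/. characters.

Step 1: 4 trees catch fire, 2 burn out
  T.TTT
  TTTTT
  TTTFT
  TTF.F
  T.TF.
Step 2: 5 trees catch fire, 4 burn out
  T.TTT
  TTTFT
  TTF.F
  TF...
  T.F..
Step 3: 5 trees catch fire, 5 burn out
  T.TFT
  TTF.F
  TF...
  F....
  T....
Step 4: 5 trees catch fire, 5 burn out
  T.F.F
  TF...
  F....
  .....
  F....
Step 5: 1 trees catch fire, 5 burn out
  T....
  F....
  .....
  .....
  .....
Step 6: 1 trees catch fire, 1 burn out
  F....
  .....
  .....
  .....
  .....

F....
.....
.....
.....
.....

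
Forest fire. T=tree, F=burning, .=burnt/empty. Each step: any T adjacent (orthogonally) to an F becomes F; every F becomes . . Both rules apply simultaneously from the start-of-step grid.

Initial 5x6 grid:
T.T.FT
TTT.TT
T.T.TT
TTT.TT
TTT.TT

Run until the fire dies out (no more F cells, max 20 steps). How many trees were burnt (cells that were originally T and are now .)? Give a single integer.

Answer: 9

Derivation:
Step 1: +2 fires, +1 burnt (F count now 2)
Step 2: +2 fires, +2 burnt (F count now 2)
Step 3: +2 fires, +2 burnt (F count now 2)
Step 4: +2 fires, +2 burnt (F count now 2)
Step 5: +1 fires, +2 burnt (F count now 1)
Step 6: +0 fires, +1 burnt (F count now 0)
Fire out after step 6
Initially T: 22, now '.': 17
Total burnt (originally-T cells now '.'): 9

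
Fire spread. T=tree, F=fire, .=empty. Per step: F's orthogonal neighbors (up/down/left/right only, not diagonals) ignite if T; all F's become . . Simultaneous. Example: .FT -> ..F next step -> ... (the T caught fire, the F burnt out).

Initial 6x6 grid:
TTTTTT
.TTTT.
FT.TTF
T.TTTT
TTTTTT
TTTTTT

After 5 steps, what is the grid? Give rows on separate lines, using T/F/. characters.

Step 1: 4 trees catch fire, 2 burn out
  TTTTTT
  .TTTT.
  .F.TF.
  F.TTTF
  TTTTTT
  TTTTTT
Step 2: 6 trees catch fire, 4 burn out
  TTTTTT
  .FTTF.
  ...F..
  ..TTF.
  FTTTTF
  TTTTTT
Step 3: 9 trees catch fire, 6 burn out
  TFTTFT
  ..FF..
  ......
  ..TF..
  .FTTF.
  FTTTTF
Step 4: 9 trees catch fire, 9 burn out
  F.FF.F
  ......
  ......
  ..F...
  ..FF..
  .FTTF.
Step 5: 2 trees catch fire, 9 burn out
  ......
  ......
  ......
  ......
  ......
  ..FF..

......
......
......
......
......
..FF..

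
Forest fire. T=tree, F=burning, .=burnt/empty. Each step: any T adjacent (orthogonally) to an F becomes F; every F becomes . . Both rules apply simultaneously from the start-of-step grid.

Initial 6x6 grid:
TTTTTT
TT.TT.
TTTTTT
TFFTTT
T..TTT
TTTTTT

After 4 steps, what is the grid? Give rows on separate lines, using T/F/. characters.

Step 1: 4 trees catch fire, 2 burn out
  TTTTTT
  TT.TT.
  TFFTTT
  F..FTT
  T..TTT
  TTTTTT
Step 2: 6 trees catch fire, 4 burn out
  TTTTTT
  TF.TT.
  F..FTT
  ....FT
  F..FTT
  TTTTTT
Step 3: 8 trees catch fire, 6 burn out
  TFTTTT
  F..FT.
  ....FT
  .....F
  ....FT
  FTTFTT
Step 4: 9 trees catch fire, 8 burn out
  F.FFTT
  ....F.
  .....F
  ......
  .....F
  .FF.FT

F.FFTT
....F.
.....F
......
.....F
.FF.FT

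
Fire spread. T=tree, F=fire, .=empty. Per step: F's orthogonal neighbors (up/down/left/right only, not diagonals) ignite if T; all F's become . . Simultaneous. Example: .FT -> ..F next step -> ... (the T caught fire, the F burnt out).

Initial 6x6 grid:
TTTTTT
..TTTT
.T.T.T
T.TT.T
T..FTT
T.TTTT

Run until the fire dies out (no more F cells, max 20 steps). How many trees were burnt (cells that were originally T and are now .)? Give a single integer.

Step 1: +3 fires, +1 burnt (F count now 3)
Step 2: +5 fires, +3 burnt (F count now 5)
Step 3: +3 fires, +5 burnt (F count now 3)
Step 4: +4 fires, +3 burnt (F count now 4)
Step 5: +3 fires, +4 burnt (F count now 3)
Step 6: +2 fires, +3 burnt (F count now 2)
Step 7: +1 fires, +2 burnt (F count now 1)
Step 8: +0 fires, +1 burnt (F count now 0)
Fire out after step 8
Initially T: 25, now '.': 32
Total burnt (originally-T cells now '.'): 21

Answer: 21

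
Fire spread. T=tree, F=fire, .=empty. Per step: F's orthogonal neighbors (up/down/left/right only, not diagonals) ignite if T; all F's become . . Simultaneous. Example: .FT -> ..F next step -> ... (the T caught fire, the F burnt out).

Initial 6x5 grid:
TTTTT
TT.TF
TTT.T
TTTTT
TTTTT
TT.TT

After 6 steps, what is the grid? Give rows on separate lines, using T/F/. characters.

Step 1: 3 trees catch fire, 1 burn out
  TTTTF
  TT.F.
  TTT.F
  TTTTT
  TTTTT
  TT.TT
Step 2: 2 trees catch fire, 3 burn out
  TTTF.
  TT...
  TTT..
  TTTTF
  TTTTT
  TT.TT
Step 3: 3 trees catch fire, 2 burn out
  TTF..
  TT...
  TTT..
  TTTF.
  TTTTF
  TT.TT
Step 4: 4 trees catch fire, 3 burn out
  TF...
  TT...
  TTT..
  TTF..
  TTTF.
  TT.TF
Step 5: 6 trees catch fire, 4 burn out
  F....
  TF...
  TTF..
  TF...
  TTF..
  TT.F.
Step 6: 4 trees catch fire, 6 burn out
  .....
  F....
  TF...
  F....
  TF...
  TT...

.....
F....
TF...
F....
TF...
TT...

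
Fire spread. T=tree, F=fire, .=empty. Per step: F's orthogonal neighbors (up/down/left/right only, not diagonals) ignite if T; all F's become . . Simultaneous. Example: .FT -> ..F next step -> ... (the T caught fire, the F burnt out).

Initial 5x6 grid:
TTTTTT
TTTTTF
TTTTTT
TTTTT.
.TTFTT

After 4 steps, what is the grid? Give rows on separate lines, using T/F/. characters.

Step 1: 6 trees catch fire, 2 burn out
  TTTTTF
  TTTTF.
  TTTTTF
  TTTFT.
  .TF.FT
Step 2: 8 trees catch fire, 6 burn out
  TTTTF.
  TTTF..
  TTTFF.
  TTF.F.
  .F...F
Step 3: 4 trees catch fire, 8 burn out
  TTTF..
  TTF...
  TTF...
  TF....
  ......
Step 4: 4 trees catch fire, 4 burn out
  TTF...
  TF....
  TF....
  F.....
  ......

TTF...
TF....
TF....
F.....
......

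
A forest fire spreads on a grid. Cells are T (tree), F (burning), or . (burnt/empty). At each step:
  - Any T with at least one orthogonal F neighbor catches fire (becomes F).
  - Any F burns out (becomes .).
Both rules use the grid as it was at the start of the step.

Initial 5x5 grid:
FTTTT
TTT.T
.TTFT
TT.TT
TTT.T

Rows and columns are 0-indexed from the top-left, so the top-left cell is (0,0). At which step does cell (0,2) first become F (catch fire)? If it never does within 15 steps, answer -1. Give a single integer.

Step 1: cell (0,2)='T' (+5 fires, +2 burnt)
Step 2: cell (0,2)='F' (+6 fires, +5 burnt)
  -> target ignites at step 2
Step 3: cell (0,2)='.' (+4 fires, +6 burnt)
Step 4: cell (0,2)='.' (+2 fires, +4 burnt)
Step 5: cell (0,2)='.' (+2 fires, +2 burnt)
Step 6: cell (0,2)='.' (+0 fires, +2 burnt)
  fire out at step 6

2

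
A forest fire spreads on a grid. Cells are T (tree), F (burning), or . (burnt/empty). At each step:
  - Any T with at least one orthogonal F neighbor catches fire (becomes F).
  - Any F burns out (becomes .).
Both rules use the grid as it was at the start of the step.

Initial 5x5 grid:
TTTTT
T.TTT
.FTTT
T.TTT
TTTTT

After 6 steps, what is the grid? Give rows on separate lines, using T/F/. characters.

Step 1: 1 trees catch fire, 1 burn out
  TTTTT
  T.TTT
  ..FTT
  T.TTT
  TTTTT
Step 2: 3 trees catch fire, 1 burn out
  TTTTT
  T.FTT
  ...FT
  T.FTT
  TTTTT
Step 3: 5 trees catch fire, 3 burn out
  TTFTT
  T..FT
  ....F
  T..FT
  TTFTT
Step 4: 6 trees catch fire, 5 burn out
  TF.FT
  T...F
  .....
  T...F
  TF.FT
Step 5: 4 trees catch fire, 6 burn out
  F...F
  T....
  .....
  T....
  F...F
Step 6: 2 trees catch fire, 4 burn out
  .....
  F....
  .....
  F....
  .....

.....
F....
.....
F....
.....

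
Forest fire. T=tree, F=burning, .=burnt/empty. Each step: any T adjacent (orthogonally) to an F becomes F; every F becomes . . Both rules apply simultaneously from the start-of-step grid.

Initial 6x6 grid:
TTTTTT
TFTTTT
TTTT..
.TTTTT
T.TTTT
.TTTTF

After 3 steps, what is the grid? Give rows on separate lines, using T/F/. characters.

Step 1: 6 trees catch fire, 2 burn out
  TFTTTT
  F.FTTT
  TFTT..
  .TTTTT
  T.TTTF
  .TTTF.
Step 2: 9 trees catch fire, 6 burn out
  F.FTTT
  ...FTT
  F.FT..
  .FTTTF
  T.TTF.
  .TTF..
Step 3: 7 trees catch fire, 9 burn out
  ...FTT
  ....FT
  ...F..
  ..FTF.
  T.TF..
  .TF...

...FTT
....FT
...F..
..FTF.
T.TF..
.TF...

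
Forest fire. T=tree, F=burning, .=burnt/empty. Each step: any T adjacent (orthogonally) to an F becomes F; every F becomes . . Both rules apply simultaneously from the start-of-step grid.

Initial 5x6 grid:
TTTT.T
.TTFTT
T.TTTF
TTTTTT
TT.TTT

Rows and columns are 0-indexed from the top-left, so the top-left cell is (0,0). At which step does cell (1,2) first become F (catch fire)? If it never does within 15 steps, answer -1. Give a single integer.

Step 1: cell (1,2)='F' (+7 fires, +2 burnt)
  -> target ignites at step 1
Step 2: cell (1,2)='.' (+7 fires, +7 burnt)
Step 3: cell (1,2)='.' (+4 fires, +7 burnt)
Step 4: cell (1,2)='.' (+2 fires, +4 burnt)
Step 5: cell (1,2)='.' (+2 fires, +2 burnt)
Step 6: cell (1,2)='.' (+2 fires, +2 burnt)
Step 7: cell (1,2)='.' (+0 fires, +2 burnt)
  fire out at step 7

1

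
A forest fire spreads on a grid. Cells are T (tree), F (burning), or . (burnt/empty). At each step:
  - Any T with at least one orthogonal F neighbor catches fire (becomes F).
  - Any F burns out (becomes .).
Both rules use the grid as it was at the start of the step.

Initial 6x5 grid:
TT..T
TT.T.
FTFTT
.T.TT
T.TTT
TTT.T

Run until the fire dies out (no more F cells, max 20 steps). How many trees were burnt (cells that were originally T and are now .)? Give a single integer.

Step 1: +3 fires, +2 burnt (F count now 3)
Step 2: +6 fires, +3 burnt (F count now 6)
Step 3: +3 fires, +6 burnt (F count now 3)
Step 4: +2 fires, +3 burnt (F count now 2)
Step 5: +2 fires, +2 burnt (F count now 2)
Step 6: +1 fires, +2 burnt (F count now 1)
Step 7: +1 fires, +1 burnt (F count now 1)
Step 8: +1 fires, +1 burnt (F count now 1)
Step 9: +0 fires, +1 burnt (F count now 0)
Fire out after step 9
Initially T: 20, now '.': 29
Total burnt (originally-T cells now '.'): 19

Answer: 19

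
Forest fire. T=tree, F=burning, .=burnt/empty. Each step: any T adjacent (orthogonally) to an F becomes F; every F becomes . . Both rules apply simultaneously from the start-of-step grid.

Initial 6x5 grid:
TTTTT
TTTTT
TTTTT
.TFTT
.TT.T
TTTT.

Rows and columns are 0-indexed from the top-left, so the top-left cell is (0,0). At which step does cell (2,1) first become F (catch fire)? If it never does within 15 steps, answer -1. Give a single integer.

Step 1: cell (2,1)='T' (+4 fires, +1 burnt)
Step 2: cell (2,1)='F' (+6 fires, +4 burnt)
  -> target ignites at step 2
Step 3: cell (2,1)='.' (+8 fires, +6 burnt)
Step 4: cell (2,1)='.' (+5 fires, +8 burnt)
Step 5: cell (2,1)='.' (+2 fires, +5 burnt)
Step 6: cell (2,1)='.' (+0 fires, +2 burnt)
  fire out at step 6

2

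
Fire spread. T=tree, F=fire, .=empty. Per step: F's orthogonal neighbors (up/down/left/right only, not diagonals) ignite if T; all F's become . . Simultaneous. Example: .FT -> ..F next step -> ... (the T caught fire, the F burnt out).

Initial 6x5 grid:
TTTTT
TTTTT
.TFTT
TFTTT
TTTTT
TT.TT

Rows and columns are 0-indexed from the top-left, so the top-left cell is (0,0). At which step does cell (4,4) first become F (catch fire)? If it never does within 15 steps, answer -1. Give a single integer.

Step 1: cell (4,4)='T' (+6 fires, +2 burnt)
Step 2: cell (4,4)='T' (+8 fires, +6 burnt)
Step 3: cell (4,4)='T' (+7 fires, +8 burnt)
Step 4: cell (4,4)='F' (+4 fires, +7 burnt)
  -> target ignites at step 4
Step 5: cell (4,4)='.' (+1 fires, +4 burnt)
Step 6: cell (4,4)='.' (+0 fires, +1 burnt)
  fire out at step 6

4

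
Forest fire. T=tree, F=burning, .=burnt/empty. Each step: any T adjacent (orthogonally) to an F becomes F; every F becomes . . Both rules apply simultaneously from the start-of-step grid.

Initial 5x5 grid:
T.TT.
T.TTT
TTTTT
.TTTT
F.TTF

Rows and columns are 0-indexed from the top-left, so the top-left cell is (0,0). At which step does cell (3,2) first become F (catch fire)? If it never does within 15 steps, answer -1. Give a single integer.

Step 1: cell (3,2)='T' (+2 fires, +2 burnt)
Step 2: cell (3,2)='T' (+3 fires, +2 burnt)
Step 3: cell (3,2)='F' (+3 fires, +3 burnt)
  -> target ignites at step 3
Step 4: cell (3,2)='.' (+3 fires, +3 burnt)
Step 5: cell (3,2)='.' (+3 fires, +3 burnt)
Step 6: cell (3,2)='.' (+2 fires, +3 burnt)
Step 7: cell (3,2)='.' (+1 fires, +2 burnt)
Step 8: cell (3,2)='.' (+1 fires, +1 burnt)
Step 9: cell (3,2)='.' (+0 fires, +1 burnt)
  fire out at step 9

3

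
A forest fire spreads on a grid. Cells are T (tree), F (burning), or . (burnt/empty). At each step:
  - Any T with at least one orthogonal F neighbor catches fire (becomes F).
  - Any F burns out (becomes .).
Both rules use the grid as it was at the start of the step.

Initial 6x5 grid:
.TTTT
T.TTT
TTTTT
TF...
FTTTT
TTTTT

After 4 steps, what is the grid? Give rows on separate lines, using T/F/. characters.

Step 1: 4 trees catch fire, 2 burn out
  .TTTT
  T.TTT
  TFTTT
  F....
  .FTTT
  FTTTT
Step 2: 4 trees catch fire, 4 burn out
  .TTTT
  T.TTT
  F.FTT
  .....
  ..FTT
  .FTTT
Step 3: 5 trees catch fire, 4 burn out
  .TTTT
  F.FTT
  ...FT
  .....
  ...FT
  ..FTT
Step 4: 5 trees catch fire, 5 burn out
  .TFTT
  ...FT
  ....F
  .....
  ....F
  ...FT

.TFTT
...FT
....F
.....
....F
...FT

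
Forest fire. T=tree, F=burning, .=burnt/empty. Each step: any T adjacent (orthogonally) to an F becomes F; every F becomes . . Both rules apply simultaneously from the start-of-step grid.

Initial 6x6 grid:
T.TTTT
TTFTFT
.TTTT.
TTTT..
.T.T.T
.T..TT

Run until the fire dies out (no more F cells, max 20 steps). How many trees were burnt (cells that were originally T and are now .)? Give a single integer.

Step 1: +7 fires, +2 burnt (F count now 7)
Step 2: +6 fires, +7 burnt (F count now 6)
Step 3: +3 fires, +6 burnt (F count now 3)
Step 4: +3 fires, +3 burnt (F count now 3)
Step 5: +1 fires, +3 burnt (F count now 1)
Step 6: +0 fires, +1 burnt (F count now 0)
Fire out after step 6
Initially T: 23, now '.': 33
Total burnt (originally-T cells now '.'): 20

Answer: 20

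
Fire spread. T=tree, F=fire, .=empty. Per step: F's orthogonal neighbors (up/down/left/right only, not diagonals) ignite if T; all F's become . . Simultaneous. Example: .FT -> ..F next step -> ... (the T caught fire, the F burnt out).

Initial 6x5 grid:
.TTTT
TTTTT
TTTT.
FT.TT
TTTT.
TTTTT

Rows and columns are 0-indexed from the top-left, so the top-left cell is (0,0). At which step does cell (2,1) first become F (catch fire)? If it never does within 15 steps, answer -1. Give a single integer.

Step 1: cell (2,1)='T' (+3 fires, +1 burnt)
Step 2: cell (2,1)='F' (+4 fires, +3 burnt)
  -> target ignites at step 2
Step 3: cell (2,1)='.' (+4 fires, +4 burnt)
Step 4: cell (2,1)='.' (+5 fires, +4 burnt)
Step 5: cell (2,1)='.' (+4 fires, +5 burnt)
Step 6: cell (2,1)='.' (+4 fires, +4 burnt)
Step 7: cell (2,1)='.' (+1 fires, +4 burnt)
Step 8: cell (2,1)='.' (+0 fires, +1 burnt)
  fire out at step 8

2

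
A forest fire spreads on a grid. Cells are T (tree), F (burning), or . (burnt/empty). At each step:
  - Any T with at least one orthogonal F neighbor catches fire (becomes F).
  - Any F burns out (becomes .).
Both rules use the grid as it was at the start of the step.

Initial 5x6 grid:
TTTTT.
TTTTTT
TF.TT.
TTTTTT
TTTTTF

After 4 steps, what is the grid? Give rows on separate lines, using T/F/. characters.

Step 1: 5 trees catch fire, 2 burn out
  TTTTT.
  TFTTTT
  F..TT.
  TFTTTF
  TTTTF.
Step 2: 8 trees catch fire, 5 burn out
  TFTTT.
  F.FTTT
  ...TT.
  F.FTF.
  TFTF..
Step 3: 7 trees catch fire, 8 burn out
  F.FTT.
  ...FTT
  ...TF.
  ...F..
  F.F...
Step 4: 3 trees catch fire, 7 burn out
  ...FT.
  ....FT
  ...F..
  ......
  ......

...FT.
....FT
...F..
......
......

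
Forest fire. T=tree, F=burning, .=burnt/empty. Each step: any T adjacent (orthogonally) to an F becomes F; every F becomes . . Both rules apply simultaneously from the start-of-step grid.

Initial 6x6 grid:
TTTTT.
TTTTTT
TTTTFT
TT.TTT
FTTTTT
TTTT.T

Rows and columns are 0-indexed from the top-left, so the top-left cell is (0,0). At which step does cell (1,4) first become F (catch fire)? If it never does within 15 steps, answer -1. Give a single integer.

Step 1: cell (1,4)='F' (+7 fires, +2 burnt)
  -> target ignites at step 1
Step 2: cell (1,4)='.' (+11 fires, +7 burnt)
Step 3: cell (1,4)='.' (+7 fires, +11 burnt)
Step 4: cell (1,4)='.' (+5 fires, +7 burnt)
Step 5: cell (1,4)='.' (+1 fires, +5 burnt)
Step 6: cell (1,4)='.' (+0 fires, +1 burnt)
  fire out at step 6

1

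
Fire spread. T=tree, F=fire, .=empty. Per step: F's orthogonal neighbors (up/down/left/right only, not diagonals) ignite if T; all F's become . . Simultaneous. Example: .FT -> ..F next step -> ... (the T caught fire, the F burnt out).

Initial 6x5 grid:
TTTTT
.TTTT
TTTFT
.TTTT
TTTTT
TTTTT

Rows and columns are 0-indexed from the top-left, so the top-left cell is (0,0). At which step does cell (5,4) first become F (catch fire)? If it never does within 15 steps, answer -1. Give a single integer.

Step 1: cell (5,4)='T' (+4 fires, +1 burnt)
Step 2: cell (5,4)='T' (+7 fires, +4 burnt)
Step 3: cell (5,4)='T' (+8 fires, +7 burnt)
Step 4: cell (5,4)='F' (+4 fires, +8 burnt)
  -> target ignites at step 4
Step 5: cell (5,4)='.' (+3 fires, +4 burnt)
Step 6: cell (5,4)='.' (+1 fires, +3 burnt)
Step 7: cell (5,4)='.' (+0 fires, +1 burnt)
  fire out at step 7

4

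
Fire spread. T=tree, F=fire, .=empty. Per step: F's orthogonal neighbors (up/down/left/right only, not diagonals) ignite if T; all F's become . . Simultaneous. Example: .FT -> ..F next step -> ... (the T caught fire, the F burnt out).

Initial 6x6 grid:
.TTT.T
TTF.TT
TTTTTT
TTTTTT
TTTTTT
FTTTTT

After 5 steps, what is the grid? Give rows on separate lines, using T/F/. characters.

Step 1: 5 trees catch fire, 2 burn out
  .TFT.T
  TF..TT
  TTFTTT
  TTTTTT
  FTTTTT
  .FTTTT
Step 2: 9 trees catch fire, 5 burn out
  .F.F.T
  F...TT
  TF.FTT
  FTFTTT
  .FTTTT
  ..FTTT
Step 3: 6 trees catch fire, 9 burn out
  .....T
  ....TT
  F...FT
  .F.FTT
  ..FTTT
  ...FTT
Step 4: 5 trees catch fire, 6 burn out
  .....T
  ....FT
  .....F
  ....FT
  ...FTT
  ....FT
Step 5: 4 trees catch fire, 5 burn out
  .....T
  .....F
  ......
  .....F
  ....FT
  .....F

.....T
.....F
......
.....F
....FT
.....F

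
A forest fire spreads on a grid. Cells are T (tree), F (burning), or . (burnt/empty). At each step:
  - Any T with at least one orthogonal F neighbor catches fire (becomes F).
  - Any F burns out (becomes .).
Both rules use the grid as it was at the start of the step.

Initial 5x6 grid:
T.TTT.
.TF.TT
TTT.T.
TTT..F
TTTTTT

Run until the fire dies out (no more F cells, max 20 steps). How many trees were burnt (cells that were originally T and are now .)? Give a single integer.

Step 1: +4 fires, +2 burnt (F count now 4)
Step 2: +4 fires, +4 burnt (F count now 4)
Step 3: +5 fires, +4 burnt (F count now 5)
Step 4: +3 fires, +5 burnt (F count now 3)
Step 5: +3 fires, +3 burnt (F count now 3)
Step 6: +0 fires, +3 burnt (F count now 0)
Fire out after step 6
Initially T: 20, now '.': 29
Total burnt (originally-T cells now '.'): 19

Answer: 19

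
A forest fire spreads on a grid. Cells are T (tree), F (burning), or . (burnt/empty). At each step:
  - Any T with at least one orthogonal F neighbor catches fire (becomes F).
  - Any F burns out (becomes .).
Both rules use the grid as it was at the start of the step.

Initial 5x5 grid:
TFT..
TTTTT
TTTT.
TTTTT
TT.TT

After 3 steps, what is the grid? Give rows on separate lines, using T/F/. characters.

Step 1: 3 trees catch fire, 1 burn out
  F.F..
  TFTTT
  TTTT.
  TTTTT
  TT.TT
Step 2: 3 trees catch fire, 3 burn out
  .....
  F.FTT
  TFTT.
  TTTTT
  TT.TT
Step 3: 4 trees catch fire, 3 burn out
  .....
  ...FT
  F.FT.
  TFTTT
  TT.TT

.....
...FT
F.FT.
TFTTT
TT.TT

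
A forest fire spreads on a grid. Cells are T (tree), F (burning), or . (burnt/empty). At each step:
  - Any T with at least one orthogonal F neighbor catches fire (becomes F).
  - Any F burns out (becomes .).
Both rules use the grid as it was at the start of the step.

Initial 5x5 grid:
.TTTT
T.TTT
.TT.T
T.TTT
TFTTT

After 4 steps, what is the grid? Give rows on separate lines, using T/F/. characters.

Step 1: 2 trees catch fire, 1 burn out
  .TTTT
  T.TTT
  .TT.T
  T.TTT
  F.FTT
Step 2: 3 trees catch fire, 2 burn out
  .TTTT
  T.TTT
  .TT.T
  F.FTT
  ...FT
Step 3: 3 trees catch fire, 3 burn out
  .TTTT
  T.TTT
  .TF.T
  ...FT
  ....F
Step 4: 3 trees catch fire, 3 burn out
  .TTTT
  T.FTT
  .F..T
  ....F
  .....

.TTTT
T.FTT
.F..T
....F
.....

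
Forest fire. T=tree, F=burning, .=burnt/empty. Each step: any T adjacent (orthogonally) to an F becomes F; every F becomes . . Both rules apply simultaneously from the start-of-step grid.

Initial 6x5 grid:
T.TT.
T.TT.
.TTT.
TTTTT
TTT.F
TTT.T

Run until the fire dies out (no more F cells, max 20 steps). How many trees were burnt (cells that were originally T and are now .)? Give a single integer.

Answer: 19

Derivation:
Step 1: +2 fires, +1 burnt (F count now 2)
Step 2: +1 fires, +2 burnt (F count now 1)
Step 3: +2 fires, +1 burnt (F count now 2)
Step 4: +4 fires, +2 burnt (F count now 4)
Step 5: +6 fires, +4 burnt (F count now 6)
Step 6: +3 fires, +6 burnt (F count now 3)
Step 7: +1 fires, +3 burnt (F count now 1)
Step 8: +0 fires, +1 burnt (F count now 0)
Fire out after step 8
Initially T: 21, now '.': 28
Total burnt (originally-T cells now '.'): 19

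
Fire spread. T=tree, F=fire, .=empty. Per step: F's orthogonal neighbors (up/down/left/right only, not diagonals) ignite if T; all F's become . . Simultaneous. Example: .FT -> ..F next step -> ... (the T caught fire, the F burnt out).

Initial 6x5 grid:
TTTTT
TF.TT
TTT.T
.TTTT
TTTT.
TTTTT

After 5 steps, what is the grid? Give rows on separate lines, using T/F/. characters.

Step 1: 3 trees catch fire, 1 burn out
  TFTTT
  F..TT
  TFT.T
  .TTTT
  TTTT.
  TTTTT
Step 2: 5 trees catch fire, 3 burn out
  F.FTT
  ...TT
  F.F.T
  .FTTT
  TTTT.
  TTTTT
Step 3: 3 trees catch fire, 5 burn out
  ...FT
  ...TT
  ....T
  ..FTT
  TFTT.
  TTTTT
Step 4: 6 trees catch fire, 3 burn out
  ....F
  ...FT
  ....T
  ...FT
  F.FT.
  TFTTT
Step 5: 5 trees catch fire, 6 burn out
  .....
  ....F
  ....T
  ....F
  ...F.
  F.FTT

.....
....F
....T
....F
...F.
F.FTT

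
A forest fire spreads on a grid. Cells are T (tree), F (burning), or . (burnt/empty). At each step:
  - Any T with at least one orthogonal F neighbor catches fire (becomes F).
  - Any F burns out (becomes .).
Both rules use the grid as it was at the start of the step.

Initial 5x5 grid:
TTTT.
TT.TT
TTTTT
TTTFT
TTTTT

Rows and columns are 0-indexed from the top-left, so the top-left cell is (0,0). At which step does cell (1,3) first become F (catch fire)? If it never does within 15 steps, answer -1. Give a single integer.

Step 1: cell (1,3)='T' (+4 fires, +1 burnt)
Step 2: cell (1,3)='F' (+6 fires, +4 burnt)
  -> target ignites at step 2
Step 3: cell (1,3)='.' (+5 fires, +6 burnt)
Step 4: cell (1,3)='.' (+4 fires, +5 burnt)
Step 5: cell (1,3)='.' (+2 fires, +4 burnt)
Step 6: cell (1,3)='.' (+1 fires, +2 burnt)
Step 7: cell (1,3)='.' (+0 fires, +1 burnt)
  fire out at step 7

2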